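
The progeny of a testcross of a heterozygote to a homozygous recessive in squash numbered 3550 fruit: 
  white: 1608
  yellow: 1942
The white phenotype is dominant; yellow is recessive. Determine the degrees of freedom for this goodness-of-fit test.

A testcross of a heterozygote (Aa × aa) gives a 1:1 phenotypic ratio.
A goodness-of-fit test with 2 phenotype classes has df = 2 − 1 = 1.

1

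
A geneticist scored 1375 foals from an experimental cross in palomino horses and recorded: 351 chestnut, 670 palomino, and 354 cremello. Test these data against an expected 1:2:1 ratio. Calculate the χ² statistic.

The 1:2:1 ratio has 4 parts, so with N = 1375 the expected counts are:
  chestnut: 1375 × 1/4 = 343.75
  palomino: 1375 × 2/4 = 687.5
  cremello: 1375 × 1/4 = 343.75
χ² = Σ (O − E)² / E
  chestnut: (351 − 343.75)² / 343.75 = 0.1529
  palomino: (670 − 687.5)² / 687.5 = 0.4455
  cremello: (354 − 343.75)² / 343.75 = 0.3056
χ² = 0.1529 + 0.4455 + 0.3056 = 0.904

0.904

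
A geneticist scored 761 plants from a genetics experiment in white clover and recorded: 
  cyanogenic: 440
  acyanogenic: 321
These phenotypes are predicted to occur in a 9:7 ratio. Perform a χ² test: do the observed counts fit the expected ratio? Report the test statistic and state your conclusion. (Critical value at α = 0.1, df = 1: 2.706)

0.761; consistent

Total ratio parts = 16. Expected numbers out of 761:
  cyanogenic: 761 × 9/16 = 428.0625
  acyanogenic: 761 × 7/16 = 332.9375
χ² = Σ (O − E)² / E
  cyanogenic: (440 − 428.0625)² / 428.0625 = 0.3329
  acyanogenic: (321 − 332.9375)² / 332.9375 = 0.4280
χ² = 0.3329 + 0.4280 = 0.7609 ≈ 0.761
Degrees of freedom = 2 − 1 = 1; critical value at α = 0.1 is 2.706.
Since 0.761 < 2.706, we fail to reject the null hypothesis — the data are consistent with the 9:7 ratio.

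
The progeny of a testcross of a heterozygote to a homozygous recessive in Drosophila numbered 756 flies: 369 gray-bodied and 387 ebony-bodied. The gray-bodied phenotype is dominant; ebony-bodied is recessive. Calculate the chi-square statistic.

0.429

A testcross of a heterozygote (Aa × aa) gives a 1:1 phenotypic ratio.
The 1:1 ratio has 2 parts, so with N = 756 the expected counts are:
  gray-bodied: 756 × 1/2 = 378
  ebony-bodied: 756 × 1/2 = 378
χ² = Σ (O − E)² / E
  gray-bodied: (369 − 378)² / 378 = 0.2143
  ebony-bodied: (387 − 378)² / 378 = 0.2143
χ² = 0.2143 + 0.2143 = 0.4286 ≈ 0.429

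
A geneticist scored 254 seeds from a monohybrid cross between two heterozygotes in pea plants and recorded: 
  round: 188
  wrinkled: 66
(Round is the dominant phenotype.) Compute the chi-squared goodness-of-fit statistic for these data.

0.131

For a monohybrid cross between heterozygotes with complete dominance, the expected phenotypic ratio is 3:1.
The 3:1 ratio has 4 parts, so with N = 254 the expected counts are:
  round: 254 × 3/4 = 190.5
  wrinkled: 254 × 1/4 = 63.5
χ² = Σ (O − E)² / E
  round: (188 − 190.5)² / 190.5 = 0.0328
  wrinkled: (66 − 63.5)² / 63.5 = 0.0984
χ² = 0.0328 + 0.0984 = 0.1312 ≈ 0.131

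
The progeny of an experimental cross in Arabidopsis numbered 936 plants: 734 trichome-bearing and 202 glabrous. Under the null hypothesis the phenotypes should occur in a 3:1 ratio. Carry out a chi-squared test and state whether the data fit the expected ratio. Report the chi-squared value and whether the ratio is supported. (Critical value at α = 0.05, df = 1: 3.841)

5.835; not consistent

Expected counts for N = 936 under a 3:1 ratio (total parts = 4):
  trichome-bearing: 936 × 3/4 = 702
  glabrous: 936 × 1/4 = 234
χ² = Σ (O − E)² / E
  trichome-bearing: (734 − 702)² / 702 = 1.4587
  glabrous: (202 − 234)² / 234 = 4.3761
χ² = 1.4587 + 4.3761 = 5.8348 ≈ 5.835
Degrees of freedom = 2 − 1 = 1; critical value at α = 0.05 is 3.841.
Since 5.835 > 3.841, we reject the null hypothesis — the data do not fit the 3:1 ratio.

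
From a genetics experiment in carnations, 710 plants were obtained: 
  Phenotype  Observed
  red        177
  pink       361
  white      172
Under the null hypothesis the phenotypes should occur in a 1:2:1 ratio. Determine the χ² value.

Expected counts for N = 710 under a 1:2:1 ratio (total parts = 4):
  red: 710 × 1/4 = 177.5
  pink: 710 × 2/4 = 355
  white: 710 × 1/4 = 177.5
χ² = Σ (O − E)² / E
  red: (177 − 177.5)² / 177.5 = 0.0014
  pink: (361 − 355)² / 355 = 0.1014
  white: (172 − 177.5)² / 177.5 = 0.1704
χ² = 0.0014 + 0.1014 + 0.1704 = 0.2732 ≈ 0.273

0.273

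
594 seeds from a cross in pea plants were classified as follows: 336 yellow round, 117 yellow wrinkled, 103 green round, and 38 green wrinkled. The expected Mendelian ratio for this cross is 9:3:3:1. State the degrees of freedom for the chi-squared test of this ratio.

3

A goodness-of-fit test with 4 phenotype classes has df = 4 − 1 = 3.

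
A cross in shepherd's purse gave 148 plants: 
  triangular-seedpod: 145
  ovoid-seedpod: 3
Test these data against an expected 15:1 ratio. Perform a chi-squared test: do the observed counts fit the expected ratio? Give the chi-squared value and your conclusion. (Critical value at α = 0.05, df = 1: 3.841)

4.505; not consistent

The 15:1 ratio has 16 parts, so with N = 148 the expected counts are:
  triangular-seedpod: 148 × 15/16 = 138.75
  ovoid-seedpod: 148 × 1/16 = 9.25
χ² = Σ (O − E)² / E
  triangular-seedpod: (145 − 138.75)² / 138.75 = 0.2815
  ovoid-seedpod: (3 − 9.25)² / 9.25 = 4.2230
χ² = 0.2815 + 4.2230 = 4.5045 ≈ 4.505
Degrees of freedom = 2 − 1 = 1; critical value at α = 0.05 is 3.841.
Since 4.505 > 3.841, we reject the null hypothesis — the data do not fit the 15:1 ratio.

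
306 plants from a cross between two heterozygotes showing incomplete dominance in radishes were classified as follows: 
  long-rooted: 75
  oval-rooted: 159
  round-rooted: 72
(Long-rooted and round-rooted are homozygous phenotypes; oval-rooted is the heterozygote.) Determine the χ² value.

With incomplete dominance, a heterozygote × heterozygote cross gives a 1:2:1 phenotypic ratio.
Total ratio parts = 4. Expected numbers out of 306:
  long-rooted: 306 × 1/4 = 76.5
  oval-rooted: 306 × 2/4 = 153
  round-rooted: 306 × 1/4 = 76.5
χ² = Σ (O − E)² / E
  long-rooted: (75 − 76.5)² / 76.5 = 0.0294
  oval-rooted: (159 − 153)² / 153 = 0.2353
  round-rooted: (72 − 76.5)² / 76.5 = 0.2647
χ² = 0.0294 + 0.2353 + 0.2647 = 0.5294 ≈ 0.529

0.529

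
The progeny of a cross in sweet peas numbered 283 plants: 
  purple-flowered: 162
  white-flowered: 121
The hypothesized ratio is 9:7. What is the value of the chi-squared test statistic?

Total ratio parts = 16. Expected numbers out of 283:
  purple-flowered: 283 × 9/16 = 159.1875
  white-flowered: 283 × 7/16 = 123.8125
χ² = Σ (O − E)² / E
  purple-flowered: (162 − 159.1875)² / 159.1875 = 0.0497
  white-flowered: (121 − 123.8125)² / 123.8125 = 0.0639
χ² = 0.0497 + 0.0639 = 0.1136 ≈ 0.114

0.114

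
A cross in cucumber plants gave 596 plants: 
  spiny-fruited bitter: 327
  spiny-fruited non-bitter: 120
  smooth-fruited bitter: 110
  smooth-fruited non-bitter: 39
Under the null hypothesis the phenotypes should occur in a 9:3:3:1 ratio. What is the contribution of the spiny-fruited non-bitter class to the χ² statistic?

Total ratio parts = 16. Expected numbers out of 596:
  spiny-fruited bitter: 596 × 9/16 = 335.25
  spiny-fruited non-bitter: 596 × 3/16 = 111.75
  smooth-fruited bitter: 596 × 3/16 = 111.75
  smooth-fruited non-bitter: 596 × 1/16 = 37.25
Contribution of spiny-fruited non-bitter: (120 − 111.75)² / 111.75 = 0.6091

0.609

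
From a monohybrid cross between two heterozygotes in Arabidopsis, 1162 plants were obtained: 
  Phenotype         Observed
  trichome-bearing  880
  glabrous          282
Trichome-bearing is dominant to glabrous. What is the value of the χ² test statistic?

0.332

For a monohybrid cross between heterozygotes with complete dominance, the expected phenotypic ratio is 3:1.
Expected counts for N = 1162 under a 3:1 ratio (total parts = 4):
  trichome-bearing: 1162 × 3/4 = 871.5
  glabrous: 1162 × 1/4 = 290.5
χ² = Σ (O − E)² / E
  trichome-bearing: (880 − 871.5)² / 871.5 = 0.0829
  glabrous: (282 − 290.5)² / 290.5 = 0.2487
χ² = 0.0829 + 0.2487 = 0.3316 ≈ 0.332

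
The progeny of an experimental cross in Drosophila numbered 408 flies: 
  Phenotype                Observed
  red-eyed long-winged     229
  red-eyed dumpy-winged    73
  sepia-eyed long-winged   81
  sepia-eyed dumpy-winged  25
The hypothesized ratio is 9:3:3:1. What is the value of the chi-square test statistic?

0.436

The 9:3:3:1 ratio has 16 parts, so with N = 408 the expected counts are:
  red-eyed long-winged: 408 × 9/16 = 229.5
  red-eyed dumpy-winged: 408 × 3/16 = 76.5
  sepia-eyed long-winged: 408 × 3/16 = 76.5
  sepia-eyed dumpy-winged: 408 × 1/16 = 25.5
χ² = Σ (O − E)² / E
  red-eyed long-winged: (229 − 229.5)² / 229.5 = 0.0011
  red-eyed dumpy-winged: (73 − 76.5)² / 76.5 = 0.1601
  sepia-eyed long-winged: (81 − 76.5)² / 76.5 = 0.2647
  sepia-eyed dumpy-winged: (25 − 25.5)² / 25.5 = 0.0098
χ² = 0.0011 + 0.1601 + 0.2647 + 0.0098 = 0.4357 ≈ 0.436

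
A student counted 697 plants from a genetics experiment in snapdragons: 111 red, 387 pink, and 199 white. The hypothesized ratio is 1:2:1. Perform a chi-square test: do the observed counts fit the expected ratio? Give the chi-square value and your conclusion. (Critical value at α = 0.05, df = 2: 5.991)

30.727; not consistent

Expected counts for N = 697 under a 1:2:1 ratio (total parts = 4):
  red: 697 × 1/4 = 174.25
  pink: 697 × 2/4 = 348.5
  white: 697 × 1/4 = 174.25
χ² = Σ (O − E)² / E
  red: (111 − 174.25)² / 174.25 = 22.9588
  pink: (387 − 348.5)² / 348.5 = 4.2532
  white: (199 − 174.25)² / 174.25 = 3.5154
χ² = 22.9588 + 4.2532 + 3.5154 = 30.7274 ≈ 30.727
Degrees of freedom = 3 − 1 = 2; critical value at α = 0.05 is 5.991.
Since 30.727 > 5.991, we reject the null hypothesis — the data do not fit the 1:2:1 ratio.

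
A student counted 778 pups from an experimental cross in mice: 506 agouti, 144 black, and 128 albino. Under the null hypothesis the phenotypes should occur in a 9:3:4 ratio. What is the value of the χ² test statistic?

33.444

Under the 9:3:4 hypothesis (Σ ratio = 16, N = 778):
  agouti: 778 × 9/16 = 437.625
  black: 778 × 3/16 = 145.875
  albino: 778 × 4/16 = 194.5
χ² = Σ (O − E)² / E
  agouti: (506 − 437.625)² / 437.625 = 10.6830
  black: (144 − 145.875)² / 145.875 = 0.0241
  albino: (128 − 194.5)² / 194.5 = 22.7365
χ² = 10.6830 + 0.0241 + 22.7365 = 33.4436 ≈ 33.444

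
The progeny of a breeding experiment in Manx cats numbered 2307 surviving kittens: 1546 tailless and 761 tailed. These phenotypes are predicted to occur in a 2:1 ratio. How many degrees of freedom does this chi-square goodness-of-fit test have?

A goodness-of-fit test with 2 phenotype classes has df = 2 − 1 = 1.

1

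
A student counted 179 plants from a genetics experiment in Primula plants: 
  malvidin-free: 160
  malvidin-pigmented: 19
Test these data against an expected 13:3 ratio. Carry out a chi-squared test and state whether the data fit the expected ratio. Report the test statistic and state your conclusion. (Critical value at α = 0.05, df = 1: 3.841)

7.777; not consistent

Total ratio parts = 16. Expected numbers out of 179:
  malvidin-free: 179 × 13/16 = 145.4375
  malvidin-pigmented: 179 × 3/16 = 33.5625
χ² = Σ (O − E)² / E
  malvidin-free: (160 − 145.4375)² / 145.4375 = 1.4581
  malvidin-pigmented: (19 − 33.5625)² / 33.5625 = 6.3186
χ² = 1.4581 + 6.3186 = 7.7767 ≈ 7.777
Degrees of freedom = 2 − 1 = 1; critical value at α = 0.05 is 3.841.
Since 7.777 > 3.841, we reject the null hypothesis — the data do not fit the 13:3 ratio.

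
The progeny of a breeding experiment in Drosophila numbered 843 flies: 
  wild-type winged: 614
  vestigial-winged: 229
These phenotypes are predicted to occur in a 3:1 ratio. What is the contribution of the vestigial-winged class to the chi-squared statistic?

1.580

Total ratio parts = 4. Expected numbers out of 843:
  wild-type winged: 843 × 3/4 = 632.25
  vestigial-winged: 843 × 1/4 = 210.75
Contribution of vestigial-winged: (229 − 210.75)² / 210.75 = 1.5804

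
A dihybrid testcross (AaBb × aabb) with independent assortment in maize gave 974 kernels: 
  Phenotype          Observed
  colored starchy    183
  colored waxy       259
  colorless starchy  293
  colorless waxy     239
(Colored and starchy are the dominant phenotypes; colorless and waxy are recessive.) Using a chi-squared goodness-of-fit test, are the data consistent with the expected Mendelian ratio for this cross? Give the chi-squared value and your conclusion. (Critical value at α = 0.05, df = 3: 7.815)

26.164; not consistent

A dihybrid testcross with independent assortment gives a 1:1:1:1 ratio.
Under the 1:1:1:1 hypothesis (Σ ratio = 4, N = 974):
  colored starchy: 974 × 1/4 = 243.5
  colored waxy: 974 × 1/4 = 243.5
  colorless starchy: 974 × 1/4 = 243.5
  colorless waxy: 974 × 1/4 = 243.5
χ² = Σ (O − E)² / E
  colored starchy: (183 − 243.5)² / 243.5 = 15.0318
  colored waxy: (259 − 243.5)² / 243.5 = 0.9867
  colorless starchy: (293 − 243.5)² / 243.5 = 10.0626
  colorless waxy: (239 − 243.5)² / 243.5 = 0.0832
χ² = 15.0318 + 0.9867 + 10.0626 + 0.0832 = 26.1643 ≈ 26.164
Degrees of freedom = 4 − 1 = 3; critical value at α = 0.05 is 7.815.
Since 26.164 > 7.815, we reject the null hypothesis — the data do not fit the 1:1:1:1 ratio.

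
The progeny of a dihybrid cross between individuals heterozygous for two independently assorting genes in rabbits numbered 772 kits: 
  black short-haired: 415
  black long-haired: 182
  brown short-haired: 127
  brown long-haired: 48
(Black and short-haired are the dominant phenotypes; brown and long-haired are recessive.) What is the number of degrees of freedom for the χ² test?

A dihybrid F₂ with independent assortment and complete dominance at both loci gives a 9:3:3:1 phenotypic ratio.
A goodness-of-fit test with 4 phenotype classes has df = 4 − 1 = 3.

3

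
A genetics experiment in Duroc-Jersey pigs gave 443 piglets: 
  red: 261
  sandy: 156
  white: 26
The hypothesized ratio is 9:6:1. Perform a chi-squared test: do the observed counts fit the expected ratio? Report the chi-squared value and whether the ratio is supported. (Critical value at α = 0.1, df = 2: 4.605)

Total ratio parts = 16. Expected numbers out of 443:
  red: 443 × 9/16 = 249.1875
  sandy: 443 × 6/16 = 166.125
  white: 443 × 1/16 = 27.6875
χ² = Σ (O − E)² / E
  red: (261 − 249.1875)² / 249.1875 = 0.5600
  sandy: (156 − 166.125)² / 166.125 = 0.6171
  white: (26 − 27.6875)² / 27.6875 = 0.1028
χ² = 0.5600 + 0.6171 + 0.1028 = 1.2799 ≈ 1.280
Degrees of freedom = 3 − 1 = 2; critical value at α = 0.1 is 4.605.
Since 1.280 < 4.605, we fail to reject the null hypothesis — the data are consistent with the 9:6:1 ratio.

1.280; consistent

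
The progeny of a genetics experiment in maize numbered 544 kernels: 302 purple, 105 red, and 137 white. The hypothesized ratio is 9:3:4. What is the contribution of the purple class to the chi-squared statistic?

0.052

The 9:3:4 ratio has 16 parts, so with N = 544 the expected counts are:
  purple: 544 × 9/16 = 306
  red: 544 × 3/16 = 102
  white: 544 × 4/16 = 136
Contribution of purple: (302 − 306)² / 306 = 0.0523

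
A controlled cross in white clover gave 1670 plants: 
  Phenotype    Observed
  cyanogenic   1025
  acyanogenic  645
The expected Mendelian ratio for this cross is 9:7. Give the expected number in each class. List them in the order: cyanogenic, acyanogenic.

939.375, 730.625

The 9:7 ratio has 16 parts, so with N = 1670 the expected counts are:
  cyanogenic: 1670 × 9/16 = 939.375
  acyanogenic: 1670 × 7/16 = 730.625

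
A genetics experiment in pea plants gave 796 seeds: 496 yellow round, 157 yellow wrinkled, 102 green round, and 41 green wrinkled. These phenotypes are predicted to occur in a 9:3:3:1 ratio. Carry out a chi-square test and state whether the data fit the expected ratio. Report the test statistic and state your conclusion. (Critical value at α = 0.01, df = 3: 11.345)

Under the 9:3:3:1 hypothesis (Σ ratio = 16, N = 796):
  yellow round: 796 × 9/16 = 447.75
  yellow wrinkled: 796 × 3/16 = 149.25
  green round: 796 × 3/16 = 149.25
  green wrinkled: 796 × 1/16 = 49.75
χ² = Σ (O − E)² / E
  yellow round: (496 − 447.75)² / 447.75 = 5.1995
  yellow wrinkled: (157 − 149.25)² / 149.25 = 0.4024
  green round: (102 − 149.25)² / 149.25 = 14.9585
  green wrinkled: (41 − 49.75)² / 49.75 = 1.5389
χ² = 5.1995 + 0.4024 + 14.9585 + 1.5389 = 22.0993 ≈ 22.099
Degrees of freedom = 4 − 1 = 3; critical value at α = 0.01 is 11.345.
Since 22.099 > 11.345, we reject the null hypothesis — the data do not fit the 9:3:3:1 ratio.

22.099; not consistent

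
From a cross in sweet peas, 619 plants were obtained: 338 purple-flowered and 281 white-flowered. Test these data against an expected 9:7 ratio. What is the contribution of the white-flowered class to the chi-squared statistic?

Under the 9:7 hypothesis (Σ ratio = 16, N = 619):
  purple-flowered: 619 × 9/16 = 348.1875
  white-flowered: 619 × 7/16 = 270.8125
Contribution of white-flowered: (281 − 270.8125)² / 270.8125 = 0.3832

0.383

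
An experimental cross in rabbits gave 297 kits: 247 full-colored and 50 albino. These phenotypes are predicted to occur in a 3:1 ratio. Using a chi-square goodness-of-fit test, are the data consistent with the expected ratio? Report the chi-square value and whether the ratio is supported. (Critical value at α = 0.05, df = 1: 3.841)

Expected counts for N = 297 under a 3:1 ratio (total parts = 4):
  full-colored: 297 × 3/4 = 222.75
  albino: 297 × 1/4 = 74.25
χ² = Σ (O − E)² / E
  full-colored: (247 − 222.75)² / 222.75 = 2.6400
  albino: (50 − 74.25)² / 74.25 = 7.9200
χ² = 2.6400 + 7.9200 = 10.560
Degrees of freedom = 2 − 1 = 1; critical value at α = 0.05 is 3.841.
Since 10.560 > 3.841, we reject the null hypothesis — the data do not fit the 3:1 ratio.

10.560; not consistent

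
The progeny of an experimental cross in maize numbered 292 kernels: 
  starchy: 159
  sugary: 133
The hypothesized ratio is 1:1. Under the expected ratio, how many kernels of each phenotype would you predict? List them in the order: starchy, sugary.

The 1:1 ratio has 2 parts, so with N = 292 the expected counts are:
  starchy: 292 × 1/2 = 146
  sugary: 292 × 1/2 = 146

146, 146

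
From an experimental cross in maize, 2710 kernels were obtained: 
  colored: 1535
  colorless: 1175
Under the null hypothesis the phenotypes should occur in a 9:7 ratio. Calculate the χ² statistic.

0.169

Total ratio parts = 16. Expected numbers out of 2710:
  colored: 2710 × 9/16 = 1524.375
  colorless: 2710 × 7/16 = 1185.625
χ² = Σ (O − E)² / E
  colored: (1535 − 1524.375)² / 1524.375 = 0.0741
  colorless: (1175 − 1185.625)² / 1185.625 = 0.0952
χ² = 0.0741 + 0.0952 = 0.1693 ≈ 0.169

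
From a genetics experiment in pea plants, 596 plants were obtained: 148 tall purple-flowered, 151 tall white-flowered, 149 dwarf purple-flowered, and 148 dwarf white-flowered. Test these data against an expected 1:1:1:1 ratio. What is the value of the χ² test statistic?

0.040

Total ratio parts = 4. Expected numbers out of 596:
  tall purple-flowered: 596 × 1/4 = 149
  tall white-flowered: 596 × 1/4 = 149
  dwarf purple-flowered: 596 × 1/4 = 149
  dwarf white-flowered: 596 × 1/4 = 149
χ² = Σ (O − E)² / E
  tall purple-flowered: (148 − 149)² / 149 = 0.0067
  tall white-flowered: (151 − 149)² / 149 = 0.0268
  dwarf purple-flowered: (149 − 149)² / 149 = 0.0000
  dwarf white-flowered: (148 − 149)² / 149 = 0.0067
χ² = 0.0067 + 0.0268 + 0.0000 + 0.0067 = 0.0402 ≈ 0.040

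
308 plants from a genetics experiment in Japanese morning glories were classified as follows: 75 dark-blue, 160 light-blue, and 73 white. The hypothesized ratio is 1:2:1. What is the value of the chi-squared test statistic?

0.494

The 1:2:1 ratio has 4 parts, so with N = 308 the expected counts are:
  dark-blue: 308 × 1/4 = 77
  light-blue: 308 × 2/4 = 154
  white: 308 × 1/4 = 77
χ² = Σ (O − E)² / E
  dark-blue: (75 − 77)² / 77 = 0.0519
  light-blue: (160 − 154)² / 154 = 0.2338
  white: (73 − 77)² / 77 = 0.2078
χ² = 0.0519 + 0.2338 + 0.2078 = 0.4935 ≈ 0.494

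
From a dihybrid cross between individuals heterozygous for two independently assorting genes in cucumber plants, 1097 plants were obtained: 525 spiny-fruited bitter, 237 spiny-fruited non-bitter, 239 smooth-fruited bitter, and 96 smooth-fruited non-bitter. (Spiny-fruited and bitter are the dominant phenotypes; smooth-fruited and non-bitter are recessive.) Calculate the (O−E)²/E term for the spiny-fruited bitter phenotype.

13.735

A dihybrid F₂ with independent assortment and complete dominance at both loci gives a 9:3:3:1 phenotypic ratio.
Total ratio parts = 16. Expected numbers out of 1097:
  spiny-fruited bitter: 1097 × 9/16 = 617.0625
  spiny-fruited non-bitter: 1097 × 3/16 = 205.6875
  smooth-fruited bitter: 1097 × 3/16 = 205.6875
  smooth-fruited non-bitter: 1097 × 1/16 = 68.5625
Contribution of spiny-fruited bitter: (525 − 617.0625)² / 617.0625 = 13.7352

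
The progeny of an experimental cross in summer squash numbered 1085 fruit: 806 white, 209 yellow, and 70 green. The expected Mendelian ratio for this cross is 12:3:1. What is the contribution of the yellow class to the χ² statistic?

Under the 12:3:1 hypothesis (Σ ratio = 16, N = 1085):
  white: 1085 × 12/16 = 813.75
  yellow: 1085 × 3/16 = 203.4375
  green: 1085 × 1/16 = 67.8125
Contribution of yellow: (209 − 203.4375)² / 203.4375 = 0.1521

0.152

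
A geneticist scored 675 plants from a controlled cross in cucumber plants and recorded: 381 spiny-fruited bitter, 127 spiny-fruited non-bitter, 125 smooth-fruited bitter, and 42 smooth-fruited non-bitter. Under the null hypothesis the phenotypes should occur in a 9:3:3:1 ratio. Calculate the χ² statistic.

Under the 9:3:3:1 hypothesis (Σ ratio = 16, N = 675):
  spiny-fruited bitter: 675 × 9/16 = 379.6875
  spiny-fruited non-bitter: 675 × 3/16 = 126.5625
  smooth-fruited bitter: 675 × 3/16 = 126.5625
  smooth-fruited non-bitter: 675 × 1/16 = 42.1875
χ² = Σ (O − E)² / E
  spiny-fruited bitter: (381 − 379.6875)² / 379.6875 = 0.0045
  spiny-fruited non-bitter: (127 − 126.5625)² / 126.5625 = 0.0015
  smooth-fruited bitter: (125 − 126.5625)² / 126.5625 = 0.0193
  smooth-fruited non-bitter: (42 − 42.1875)² / 42.1875 = 0.0008
χ² = 0.0045 + 0.0015 + 0.0193 + 0.0008 = 0.0261 ≈ 0.026

0.026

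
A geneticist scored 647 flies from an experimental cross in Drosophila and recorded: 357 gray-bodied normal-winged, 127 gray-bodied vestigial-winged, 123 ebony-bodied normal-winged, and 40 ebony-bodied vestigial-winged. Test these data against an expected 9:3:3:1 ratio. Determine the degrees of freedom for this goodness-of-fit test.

A goodness-of-fit test with 4 phenotype classes has df = 4 − 1 = 3.

3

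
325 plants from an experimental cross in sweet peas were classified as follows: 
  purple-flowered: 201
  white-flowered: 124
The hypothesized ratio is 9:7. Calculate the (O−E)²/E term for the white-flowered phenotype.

2.326

Total ratio parts = 16. Expected numbers out of 325:
  purple-flowered: 325 × 9/16 = 182.8125
  white-flowered: 325 × 7/16 = 142.1875
Contribution of white-flowered: (124 − 142.1875)² / 142.1875 = 2.3264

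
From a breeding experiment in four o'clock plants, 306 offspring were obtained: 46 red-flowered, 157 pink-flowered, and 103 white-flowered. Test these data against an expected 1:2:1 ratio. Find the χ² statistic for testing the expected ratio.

Total ratio parts = 4. Expected numbers out of 306:
  red-flowered: 306 × 1/4 = 76.5
  pink-flowered: 306 × 2/4 = 153
  white-flowered: 306 × 1/4 = 76.5
χ² = Σ (O − E)² / E
  red-flowered: (46 − 76.5)² / 76.5 = 12.1601
  pink-flowered: (157 − 153)² / 153 = 0.1046
  white-flowered: (103 − 76.5)² / 76.5 = 9.1797
χ² = 12.1601 + 0.1046 + 9.1797 = 21.4444 ≈ 21.444

21.444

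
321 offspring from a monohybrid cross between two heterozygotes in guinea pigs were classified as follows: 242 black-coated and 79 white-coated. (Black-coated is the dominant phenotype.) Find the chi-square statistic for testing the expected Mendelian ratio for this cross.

For a monohybrid cross between heterozygotes with complete dominance, the expected phenotypic ratio is 3:1.
Total ratio parts = 4. Expected numbers out of 321:
  black-coated: 321 × 3/4 = 240.75
  white-coated: 321 × 1/4 = 80.25
χ² = Σ (O − E)² / E
  black-coated: (242 − 240.75)² / 240.75 = 0.0065
  white-coated: (79 − 80.25)² / 80.25 = 0.0195
χ² = 0.0065 + 0.0195 = 0.026

0.026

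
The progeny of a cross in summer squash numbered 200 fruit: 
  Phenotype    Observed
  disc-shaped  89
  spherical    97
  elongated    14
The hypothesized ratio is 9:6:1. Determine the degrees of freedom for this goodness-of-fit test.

A goodness-of-fit test with 3 phenotype classes has df = 3 − 1 = 2.

2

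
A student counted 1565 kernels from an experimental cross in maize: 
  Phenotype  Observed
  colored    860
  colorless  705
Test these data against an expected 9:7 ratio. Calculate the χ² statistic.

1.071

Under the 9:7 hypothesis (Σ ratio = 16, N = 1565):
  colored: 1565 × 9/16 = 880.3125
  colorless: 1565 × 7/16 = 684.6875
χ² = Σ (O − E)² / E
  colored: (860 − 880.3125)² / 880.3125 = 0.4687
  colorless: (705 − 684.6875)² / 684.6875 = 0.6026
χ² = 0.4687 + 0.6026 = 1.0713 ≈ 1.071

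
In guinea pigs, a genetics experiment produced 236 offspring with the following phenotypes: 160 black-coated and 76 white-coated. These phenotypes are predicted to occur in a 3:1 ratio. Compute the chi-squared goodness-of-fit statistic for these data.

6.531

Expected counts for N = 236 under a 3:1 ratio (total parts = 4):
  black-coated: 236 × 3/4 = 177
  white-coated: 236 × 1/4 = 59
χ² = Σ (O − E)² / E
  black-coated: (160 − 177)² / 177 = 1.6328
  white-coated: (76 − 59)² / 59 = 4.8983
χ² = 1.6328 + 4.8983 = 6.5311 ≈ 6.531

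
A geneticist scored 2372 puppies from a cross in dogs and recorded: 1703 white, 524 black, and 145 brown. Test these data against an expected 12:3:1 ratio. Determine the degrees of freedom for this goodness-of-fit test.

A goodness-of-fit test with 3 phenotype classes has df = 3 − 1 = 2.

2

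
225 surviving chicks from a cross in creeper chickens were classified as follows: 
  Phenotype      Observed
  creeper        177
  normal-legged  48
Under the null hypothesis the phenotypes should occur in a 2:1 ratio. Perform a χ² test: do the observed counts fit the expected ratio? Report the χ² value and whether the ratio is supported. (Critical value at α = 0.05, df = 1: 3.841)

14.580; not consistent

The 2:1 ratio has 3 parts, so with N = 225 the expected counts are:
  creeper: 225 × 2/3 = 150
  normal-legged: 225 × 1/3 = 75
χ² = Σ (O − E)² / E
  creeper: (177 − 150)² / 150 = 4.8600
  normal-legged: (48 − 75)² / 75 = 9.7200
χ² = 4.8600 + 9.7200 = 14.580
Degrees of freedom = 2 − 1 = 1; critical value at α = 0.05 is 3.841.
Since 14.580 > 3.841, we reject the null hypothesis — the data do not fit the 2:1 ratio.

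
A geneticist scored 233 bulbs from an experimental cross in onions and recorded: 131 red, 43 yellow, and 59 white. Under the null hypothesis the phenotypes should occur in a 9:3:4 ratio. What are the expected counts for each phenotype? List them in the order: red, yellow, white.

131.0625, 43.6875, 58.25

Expected counts for N = 233 under a 9:3:4 ratio (total parts = 16):
  red: 233 × 9/16 = 131.0625
  yellow: 233 × 3/16 = 43.6875
  white: 233 × 4/16 = 58.25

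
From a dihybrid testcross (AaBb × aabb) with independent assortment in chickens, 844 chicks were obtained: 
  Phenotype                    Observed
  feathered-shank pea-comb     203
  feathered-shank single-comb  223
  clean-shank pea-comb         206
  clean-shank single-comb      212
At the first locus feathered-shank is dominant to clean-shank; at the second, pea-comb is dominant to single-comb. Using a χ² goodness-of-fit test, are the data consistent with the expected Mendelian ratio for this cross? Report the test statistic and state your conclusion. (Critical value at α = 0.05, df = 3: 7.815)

1.109; consistent

A dihybrid testcross with independent assortment gives a 1:1:1:1 ratio.
Total ratio parts = 4. Expected numbers out of 844:
  feathered-shank pea-comb: 844 × 1/4 = 211
  feathered-shank single-comb: 844 × 1/4 = 211
  clean-shank pea-comb: 844 × 1/4 = 211
  clean-shank single-comb: 844 × 1/4 = 211
χ² = Σ (O − E)² / E
  feathered-shank pea-comb: (203 − 211)² / 211 = 0.3033
  feathered-shank single-comb: (223 − 211)² / 211 = 0.6825
  clean-shank pea-comb: (206 − 211)² / 211 = 0.1185
  clean-shank single-comb: (212 − 211)² / 211 = 0.0047
χ² = 0.3033 + 0.6825 + 0.1185 + 0.0047 = 1.109
Degrees of freedom = 4 − 1 = 3; critical value at α = 0.05 is 7.815.
Since 1.109 < 7.815, we fail to reject the null hypothesis — the data are consistent with the 1:1:1:1 ratio.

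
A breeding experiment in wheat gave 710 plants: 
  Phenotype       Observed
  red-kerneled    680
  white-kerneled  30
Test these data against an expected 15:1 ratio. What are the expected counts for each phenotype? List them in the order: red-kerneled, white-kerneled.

665.625, 44.375

The 15:1 ratio has 16 parts, so with N = 710 the expected counts are:
  red-kerneled: 710 × 15/16 = 665.625
  white-kerneled: 710 × 1/16 = 44.375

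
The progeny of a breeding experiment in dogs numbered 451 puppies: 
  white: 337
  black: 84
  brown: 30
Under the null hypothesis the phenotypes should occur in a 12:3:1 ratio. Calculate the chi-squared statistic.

The 12:3:1 ratio has 16 parts, so with N = 451 the expected counts are:
  white: 451 × 12/16 = 338.25
  black: 451 × 3/16 = 84.5625
  brown: 451 × 1/16 = 28.1875
χ² = Σ (O − E)² / E
  white: (337 − 338.25)² / 338.25 = 0.0046
  black: (84 − 84.5625)² / 84.5625 = 0.0037
  brown: (30 − 28.1875)² / 28.1875 = 0.1165
χ² = 0.0046 + 0.0037 + 0.1165 = 0.1248 ≈ 0.125

0.125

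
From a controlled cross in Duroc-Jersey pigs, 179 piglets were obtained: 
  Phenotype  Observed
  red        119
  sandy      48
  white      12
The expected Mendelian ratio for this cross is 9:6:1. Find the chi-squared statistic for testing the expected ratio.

8.839

Total ratio parts = 16. Expected numbers out of 179:
  red: 179 × 9/16 = 100.6875
  sandy: 179 × 6/16 = 67.125
  white: 179 × 1/16 = 11.1875
χ² = Σ (O − E)² / E
  red: (119 − 100.6875)² / 100.6875 = 3.3306
  sandy: (48 − 67.125)² / 67.125 = 5.4490
  white: (12 − 11.1875)² / 11.1875 = 0.0590
χ² = 3.3306 + 5.4490 + 0.0590 = 8.8386 ≈ 8.839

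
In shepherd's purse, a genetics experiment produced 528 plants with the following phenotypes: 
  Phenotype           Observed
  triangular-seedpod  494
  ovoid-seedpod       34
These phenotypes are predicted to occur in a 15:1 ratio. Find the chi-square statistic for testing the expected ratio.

0.032

Total ratio parts = 16. Expected numbers out of 528:
  triangular-seedpod: 528 × 15/16 = 495
  ovoid-seedpod: 528 × 1/16 = 33
χ² = Σ (O − E)² / E
  triangular-seedpod: (494 − 495)² / 495 = 0.0020
  ovoid-seedpod: (34 − 33)² / 33 = 0.0303
χ² = 0.0020 + 0.0303 = 0.0323 ≈ 0.032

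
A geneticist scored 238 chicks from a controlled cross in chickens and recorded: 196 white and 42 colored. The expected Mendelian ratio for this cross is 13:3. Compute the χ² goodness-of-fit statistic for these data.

Under the 13:3 hypothesis (Σ ratio = 16, N = 238):
  white: 238 × 13/16 = 193.375
  colored: 238 × 3/16 = 44.625
χ² = Σ (O − E)² / E
  white: (196 − 193.375)² / 193.375 = 0.0356
  colored: (42 − 44.625)² / 44.625 = 0.1544
χ² = 0.0356 + 0.1544 = 0.190

0.190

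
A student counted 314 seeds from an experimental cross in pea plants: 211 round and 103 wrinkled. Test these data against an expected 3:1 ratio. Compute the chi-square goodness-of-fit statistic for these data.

Expected counts for N = 314 under a 3:1 ratio (total parts = 4):
  round: 314 × 3/4 = 235.5
  wrinkled: 314 × 1/4 = 78.5
χ² = Σ (O − E)² / E
  round: (211 − 235.5)² / 235.5 = 2.5488
  wrinkled: (103 − 78.5)² / 78.5 = 7.6465
χ² = 2.5488 + 7.6465 = 10.1953 ≈ 10.195

10.195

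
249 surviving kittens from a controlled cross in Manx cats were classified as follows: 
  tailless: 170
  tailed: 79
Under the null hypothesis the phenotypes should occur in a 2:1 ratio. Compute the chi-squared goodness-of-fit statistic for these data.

0.289

Expected counts for N = 249 under a 2:1 ratio (total parts = 3):
  tailless: 249 × 2/3 = 166
  tailed: 249 × 1/3 = 83
χ² = Σ (O − E)² / E
  tailless: (170 − 166)² / 166 = 0.0964
  tailed: (79 − 83)² / 83 = 0.1928
χ² = 0.0964 + 0.1928 = 0.2892 ≈ 0.289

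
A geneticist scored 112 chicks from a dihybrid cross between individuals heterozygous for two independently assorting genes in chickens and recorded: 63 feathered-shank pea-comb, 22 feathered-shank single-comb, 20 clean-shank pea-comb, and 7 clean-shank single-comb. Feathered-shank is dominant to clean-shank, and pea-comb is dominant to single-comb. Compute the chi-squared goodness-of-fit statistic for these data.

0.095

A dihybrid F₂ with independent assortment and complete dominance at both loci gives a 9:3:3:1 phenotypic ratio.
Expected counts for N = 112 under a 9:3:3:1 ratio (total parts = 16):
  feathered-shank pea-comb: 112 × 9/16 = 63
  feathered-shank single-comb: 112 × 3/16 = 21
  clean-shank pea-comb: 112 × 3/16 = 21
  clean-shank single-comb: 112 × 1/16 = 7
χ² = Σ (O − E)² / E
  feathered-shank pea-comb: (63 − 63)² / 63 = 0.0000
  feathered-shank single-comb: (22 − 21)² / 21 = 0.0476
  clean-shank pea-comb: (20 − 21)² / 21 = 0.0476
  clean-shank single-comb: (7 − 7)² / 7 = 0.0000
χ² = 0.0000 + 0.0476 + 0.0476 + 0.0000 = 0.0952 ≈ 0.095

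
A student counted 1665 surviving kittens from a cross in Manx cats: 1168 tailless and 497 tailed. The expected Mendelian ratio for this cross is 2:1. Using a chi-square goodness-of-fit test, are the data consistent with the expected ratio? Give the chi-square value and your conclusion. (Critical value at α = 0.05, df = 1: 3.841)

Expected counts for N = 1665 under a 2:1 ratio (total parts = 3):
  tailless: 1665 × 2/3 = 1110
  tailed: 1665 × 1/3 = 555
χ² = Σ (O − E)² / E
  tailless: (1168 − 1110)² / 1110 = 3.0306
  tailed: (497 − 555)² / 555 = 6.0613
χ² = 3.0306 + 6.0613 = 9.0919 ≈ 9.092
Degrees of freedom = 2 − 1 = 1; critical value at α = 0.05 is 3.841.
Since 9.092 > 3.841, we reject the null hypothesis — the data do not fit the 2:1 ratio.

9.092; not consistent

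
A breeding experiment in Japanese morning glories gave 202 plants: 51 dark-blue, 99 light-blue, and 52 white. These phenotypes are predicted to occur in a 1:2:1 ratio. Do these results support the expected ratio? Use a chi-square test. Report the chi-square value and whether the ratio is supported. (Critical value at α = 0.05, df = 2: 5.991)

0.089; consistent

The 1:2:1 ratio has 4 parts, so with N = 202 the expected counts are:
  dark-blue: 202 × 1/4 = 50.5
  light-blue: 202 × 2/4 = 101
  white: 202 × 1/4 = 50.5
χ² = Σ (O − E)² / E
  dark-blue: (51 − 50.5)² / 50.5 = 0.0050
  light-blue: (99 − 101)² / 101 = 0.0396
  white: (52 − 50.5)² / 50.5 = 0.0446
χ² = 0.0050 + 0.0396 + 0.0446 = 0.0892 ≈ 0.089
Degrees of freedom = 3 − 1 = 2; critical value at α = 0.05 is 5.991.
Since 0.089 < 5.991, we fail to reject the null hypothesis — the data are consistent with the 1:2:1 ratio.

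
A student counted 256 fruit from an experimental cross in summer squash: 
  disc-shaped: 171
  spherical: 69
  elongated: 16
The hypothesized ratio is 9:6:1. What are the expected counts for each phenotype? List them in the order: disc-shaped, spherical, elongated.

144, 96, 16

Total ratio parts = 16. Expected numbers out of 256:
  disc-shaped: 256 × 9/16 = 144
  spherical: 256 × 6/16 = 96
  elongated: 256 × 1/16 = 16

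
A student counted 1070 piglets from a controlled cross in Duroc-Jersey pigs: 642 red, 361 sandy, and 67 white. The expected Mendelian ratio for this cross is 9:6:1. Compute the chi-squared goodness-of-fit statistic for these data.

6.713

Total ratio parts = 16. Expected numbers out of 1070:
  red: 1070 × 9/16 = 601.875
  sandy: 1070 × 6/16 = 401.25
  white: 1070 × 1/16 = 66.875
χ² = Σ (O − E)² / E
  red: (642 − 601.875)² / 601.875 = 2.6750
  sandy: (361 − 401.25)² / 401.25 = 4.0375
  white: (67 − 66.875)² / 66.875 = 0.0002
χ² = 2.6750 + 4.0375 + 0.0002 = 6.7127 ≈ 6.713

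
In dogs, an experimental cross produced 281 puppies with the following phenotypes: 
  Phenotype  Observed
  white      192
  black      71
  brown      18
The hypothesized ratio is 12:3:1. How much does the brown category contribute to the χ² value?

Total ratio parts = 16. Expected numbers out of 281:
  white: 281 × 12/16 = 210.75
  black: 281 × 3/16 = 52.6875
  brown: 281 × 1/16 = 17.5625
Contribution of brown: (18 − 17.5625)² / 17.5625 = 0.0109

0.011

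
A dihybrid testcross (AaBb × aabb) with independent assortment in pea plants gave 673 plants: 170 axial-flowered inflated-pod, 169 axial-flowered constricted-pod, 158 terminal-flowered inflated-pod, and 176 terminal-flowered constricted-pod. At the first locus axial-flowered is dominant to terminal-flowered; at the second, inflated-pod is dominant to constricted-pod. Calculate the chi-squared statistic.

1.003

A dihybrid testcross with independent assortment gives a 1:1:1:1 ratio.
The 1:1:1:1 ratio has 4 parts, so with N = 673 the expected counts are:
  axial-flowered inflated-pod: 673 × 1/4 = 168.25
  axial-flowered constricted-pod: 673 × 1/4 = 168.25
  terminal-flowered inflated-pod: 673 × 1/4 = 168.25
  terminal-flowered constricted-pod: 673 × 1/4 = 168.25
χ² = Σ (O − E)² / E
  axial-flowered inflated-pod: (170 − 168.25)² / 168.25 = 0.0182
  axial-flowered constricted-pod: (169 − 168.25)² / 168.25 = 0.0033
  terminal-flowered inflated-pod: (158 − 168.25)² / 168.25 = 0.6244
  terminal-flowered constricted-pod: (176 − 168.25)² / 168.25 = 0.3570
χ² = 0.0182 + 0.0033 + 0.6244 + 0.3570 = 1.0029 ≈ 1.003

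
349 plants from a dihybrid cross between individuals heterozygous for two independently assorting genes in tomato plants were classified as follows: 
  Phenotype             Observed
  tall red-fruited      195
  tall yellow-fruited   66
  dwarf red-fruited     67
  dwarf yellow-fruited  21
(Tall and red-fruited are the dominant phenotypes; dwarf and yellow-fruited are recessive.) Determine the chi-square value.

0.081

A dihybrid F₂ with independent assortment and complete dominance at both loci gives a 9:3:3:1 phenotypic ratio.
The 9:3:3:1 ratio has 16 parts, so with N = 349 the expected counts are:
  tall red-fruited: 349 × 9/16 = 196.3125
  tall yellow-fruited: 349 × 3/16 = 65.4375
  dwarf red-fruited: 349 × 3/16 = 65.4375
  dwarf yellow-fruited: 349 × 1/16 = 21.8125
χ² = Σ (O − E)² / E
  tall red-fruited: (195 − 196.3125)² / 196.3125 = 0.0088
  tall yellow-fruited: (66 − 65.4375)² / 65.4375 = 0.0048
  dwarf red-fruited: (67 − 65.4375)² / 65.4375 = 0.0373
  dwarf yellow-fruited: (21 − 21.8125)² / 21.8125 = 0.0303
χ² = 0.0088 + 0.0048 + 0.0373 + 0.0303 = 0.0812 ≈ 0.081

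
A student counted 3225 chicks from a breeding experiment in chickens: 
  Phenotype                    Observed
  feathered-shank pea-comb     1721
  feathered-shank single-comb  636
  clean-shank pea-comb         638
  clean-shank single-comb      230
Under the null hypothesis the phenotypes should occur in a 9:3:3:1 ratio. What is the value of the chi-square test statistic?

12.243

Expected counts for N = 3225 under a 9:3:3:1 ratio (total parts = 16):
  feathered-shank pea-comb: 3225 × 9/16 = 1814.0625
  feathered-shank single-comb: 3225 × 3/16 = 604.6875
  clean-shank pea-comb: 3225 × 3/16 = 604.6875
  clean-shank single-comb: 3225 × 1/16 = 201.5625
χ² = Σ (O − E)² / E
  feathered-shank pea-comb: (1721 − 1814.0625)² / 1814.0625 = 4.7742
  feathered-shank single-comb: (636 − 604.6875)² / 604.6875 = 1.6215
  clean-shank pea-comb: (638 − 604.6875)² / 604.6875 = 1.8352
  clean-shank single-comb: (230 − 201.5625)² / 201.5625 = 4.0121
χ² = 4.7742 + 1.6215 + 1.8352 + 4.0121 = 12.243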